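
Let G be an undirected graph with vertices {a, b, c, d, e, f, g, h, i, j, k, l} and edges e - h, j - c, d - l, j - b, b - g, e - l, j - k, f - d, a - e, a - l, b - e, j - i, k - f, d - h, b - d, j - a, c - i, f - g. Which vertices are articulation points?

j

Removing j increases the component count from 1 to 2, so j is a cut vertex.
By contrast removing k leaves 1 component; it is not a cut vertex. No other vertex is a cut vertex either.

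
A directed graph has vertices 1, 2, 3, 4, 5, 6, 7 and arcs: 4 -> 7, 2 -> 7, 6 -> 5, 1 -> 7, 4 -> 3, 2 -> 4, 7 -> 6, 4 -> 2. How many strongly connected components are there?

{2, 4} are all mutually reachable — one SCC of size 2.
{6} is an SCC by itself.
{7} is an SCC by itself.
{3} is an SCC by itself.
{1} is an SCC by itself.
(and 1 more singleton SCC)
That gives 6 strongly connected components.

6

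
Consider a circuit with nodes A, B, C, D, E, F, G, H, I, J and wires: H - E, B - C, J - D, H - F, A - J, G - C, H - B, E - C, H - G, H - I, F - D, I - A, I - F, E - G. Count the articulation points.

1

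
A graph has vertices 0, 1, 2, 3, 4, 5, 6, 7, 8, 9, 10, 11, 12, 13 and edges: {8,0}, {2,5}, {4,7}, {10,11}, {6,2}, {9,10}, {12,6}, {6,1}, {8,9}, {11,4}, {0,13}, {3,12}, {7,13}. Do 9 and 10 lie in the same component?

From 9 we can reach 0, 4, 7, 8, 9, 10, 11, 13, which includes 10.

Yes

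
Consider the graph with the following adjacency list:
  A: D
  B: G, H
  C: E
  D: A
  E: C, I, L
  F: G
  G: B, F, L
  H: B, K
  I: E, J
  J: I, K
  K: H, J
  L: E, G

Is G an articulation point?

Deleting G raises the number of components from 2 to 3, so G is a cut vertex.

Yes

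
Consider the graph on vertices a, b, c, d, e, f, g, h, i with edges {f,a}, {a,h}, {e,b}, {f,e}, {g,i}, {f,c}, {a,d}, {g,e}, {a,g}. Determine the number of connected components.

1

Starting from a we can reach a, b, c, d, e, f, g, h, i. That is one component of size 9.
Total: 1 component.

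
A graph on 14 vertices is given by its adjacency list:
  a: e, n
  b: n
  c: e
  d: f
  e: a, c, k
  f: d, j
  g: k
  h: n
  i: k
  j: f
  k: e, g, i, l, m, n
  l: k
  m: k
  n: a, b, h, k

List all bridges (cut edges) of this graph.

The edges on the cycle k-e-a-n-k are not bridges since each lies on that cycle.
But removing e-c disconnects e from c; removing k-g disconnects k from g; removing j-f disconnects j from f; removing b-n disconnects b from n — these are bridges.
In total 9 edges are bridges.

b-n, c-e, d-f, f-j, g-k, h-n, i-k, k-l, k-m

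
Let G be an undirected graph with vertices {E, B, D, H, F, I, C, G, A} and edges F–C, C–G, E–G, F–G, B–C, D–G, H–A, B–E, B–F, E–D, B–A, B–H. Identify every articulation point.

Removing B increases the component count from 2 to 3, so B is a cut vertex.
By contrast removing H leaves 2 components; it is not a cut vertex. No other vertex is a cut vertex either.

B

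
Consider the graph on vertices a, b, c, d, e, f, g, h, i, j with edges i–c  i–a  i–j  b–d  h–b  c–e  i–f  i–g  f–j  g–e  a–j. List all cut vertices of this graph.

Removing b increases the component count from 2 to 3, so b is a cut vertex.
Removing i increases the component count from 2 to 3, so i is a cut vertex.
By contrast removing a leaves 2 components; it is not a cut vertex. No other vertex is a cut vertex either.

b, i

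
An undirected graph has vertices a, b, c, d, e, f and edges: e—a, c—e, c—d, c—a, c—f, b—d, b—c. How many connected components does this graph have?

1

Starting from a we can reach a, b, c, d, e, f. That is one component of size 6.
Total: 1 component.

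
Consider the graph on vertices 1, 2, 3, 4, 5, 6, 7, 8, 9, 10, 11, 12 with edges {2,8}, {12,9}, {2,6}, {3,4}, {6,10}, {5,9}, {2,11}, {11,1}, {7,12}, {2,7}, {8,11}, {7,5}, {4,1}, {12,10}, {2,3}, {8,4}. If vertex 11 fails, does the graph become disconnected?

Deleting 11 leaves 1 component (was 1) (its neighbors 1, 2, 8 remain connected to each other), so 11 is not a cut vertex.

No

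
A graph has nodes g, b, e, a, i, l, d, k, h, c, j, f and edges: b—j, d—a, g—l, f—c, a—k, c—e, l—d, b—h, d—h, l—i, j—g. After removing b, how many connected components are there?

With b gone, the remaining components are: {c, e, f}; {a, d, g, h, i, j, k, l}.
That is 2 components.

2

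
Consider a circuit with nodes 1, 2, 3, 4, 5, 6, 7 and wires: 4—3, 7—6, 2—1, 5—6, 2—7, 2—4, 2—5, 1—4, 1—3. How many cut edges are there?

The edges on the cycle 2-7-6-5-2 are not bridges since each lies on that cycle.
Every edge lies on some cycle, so there are no bridges.

0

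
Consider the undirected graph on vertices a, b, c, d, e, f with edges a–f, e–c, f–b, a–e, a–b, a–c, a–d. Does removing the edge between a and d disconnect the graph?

Yes

Removing a–d leaves no path between a and d: the component count goes from 1 to 2. So it is a bridge.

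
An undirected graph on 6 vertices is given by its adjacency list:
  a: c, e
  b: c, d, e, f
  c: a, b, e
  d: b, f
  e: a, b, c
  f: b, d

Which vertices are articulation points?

b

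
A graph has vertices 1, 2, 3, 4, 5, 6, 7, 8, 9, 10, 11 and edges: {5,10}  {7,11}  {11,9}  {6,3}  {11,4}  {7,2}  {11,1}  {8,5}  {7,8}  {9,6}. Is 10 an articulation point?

No

Deleting 10 leaves 1 component (was 1), so 10 is not a cut vertex.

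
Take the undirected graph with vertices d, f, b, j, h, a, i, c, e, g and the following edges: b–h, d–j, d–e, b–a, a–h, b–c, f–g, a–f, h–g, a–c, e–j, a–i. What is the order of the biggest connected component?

7

Starting from d we can reach d, e, j. That is one component of size 3.
Starting from a we can reach a, b, c, f, g, h, i. That is one component of size 7.
The largest has 7 vertices.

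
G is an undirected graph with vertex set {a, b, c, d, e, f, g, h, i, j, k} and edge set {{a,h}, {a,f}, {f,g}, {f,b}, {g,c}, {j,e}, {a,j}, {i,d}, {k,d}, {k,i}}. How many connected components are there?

2

Starting from d we can reach d, i, k. That is one component of size 3.
Starting from a we can reach a, b, c, e, f, g, h, j. That is one component of size 8.
Total: 2 components.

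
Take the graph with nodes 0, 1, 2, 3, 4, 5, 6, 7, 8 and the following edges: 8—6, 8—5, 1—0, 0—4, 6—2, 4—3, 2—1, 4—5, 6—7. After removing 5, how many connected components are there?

With 5 gone, the remaining components are: {0, 1, 2, 3, 4, 6, 7, 8}.
That is 1 component.

1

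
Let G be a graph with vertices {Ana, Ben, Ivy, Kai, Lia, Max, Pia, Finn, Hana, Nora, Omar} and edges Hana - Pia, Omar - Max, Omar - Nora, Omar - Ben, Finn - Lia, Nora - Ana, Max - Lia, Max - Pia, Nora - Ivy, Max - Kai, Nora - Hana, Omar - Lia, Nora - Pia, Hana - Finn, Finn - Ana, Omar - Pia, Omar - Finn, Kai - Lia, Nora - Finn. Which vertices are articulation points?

Nora, Omar

Removing Nora increases the component count from 1 to 2, so Nora is a cut vertex.
Removing Omar increases the component count from 1 to 2, so Omar is a cut vertex.
By contrast removing Kai leaves 1 component; it is not a cut vertex. No other vertex is a cut vertex either.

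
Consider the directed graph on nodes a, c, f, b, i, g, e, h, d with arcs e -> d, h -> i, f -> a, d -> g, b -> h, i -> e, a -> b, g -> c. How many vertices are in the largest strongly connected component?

{c} is an SCC by itself.
{a} is an SCC by itself.
{f} is an SCC by itself.
{e} is an SCC by itself.
{d} is an SCC by itself.
(and 4 more singleton SCCs)
The largest has 1 vertex.

1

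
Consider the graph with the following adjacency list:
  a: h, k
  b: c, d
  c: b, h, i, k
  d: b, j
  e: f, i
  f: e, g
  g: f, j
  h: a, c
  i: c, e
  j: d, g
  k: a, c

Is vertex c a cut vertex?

Deleting c raises the number of components from 1 to 2, so c is a cut vertex.

Yes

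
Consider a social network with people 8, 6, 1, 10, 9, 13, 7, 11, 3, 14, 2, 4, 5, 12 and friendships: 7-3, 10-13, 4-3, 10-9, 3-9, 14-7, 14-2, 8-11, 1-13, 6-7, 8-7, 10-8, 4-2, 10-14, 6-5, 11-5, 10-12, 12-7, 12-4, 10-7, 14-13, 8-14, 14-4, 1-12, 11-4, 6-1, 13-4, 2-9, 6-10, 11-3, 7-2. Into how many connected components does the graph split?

Starting from 1 we can reach 1, 2, 3, 4, 5, 6, 7, 8, 9, 10, 11, 12, 13, 14. That is one component of size 14.
Total: 1 component.

1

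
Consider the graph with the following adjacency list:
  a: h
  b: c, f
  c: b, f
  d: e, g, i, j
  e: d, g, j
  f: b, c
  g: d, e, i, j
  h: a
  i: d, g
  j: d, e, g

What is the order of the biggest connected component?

Starting from a we can reach a, h. That is one component of size 2.
Starting from b we can reach b, c, f. That is one component of size 3.
Starting from d we can reach d, e, g, i, j. That is one component of size 5.
The largest has 5 vertices.

5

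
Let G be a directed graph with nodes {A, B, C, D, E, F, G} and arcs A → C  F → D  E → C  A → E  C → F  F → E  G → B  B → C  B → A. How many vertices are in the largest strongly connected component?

3

{C, E, F} are all mutually reachable — one SCC of size 3.
{D} is an SCC by itself.
{B} is an SCC by itself.
{A} is an SCC by itself.
{G} is an SCC by itself.
The largest has 3 vertices.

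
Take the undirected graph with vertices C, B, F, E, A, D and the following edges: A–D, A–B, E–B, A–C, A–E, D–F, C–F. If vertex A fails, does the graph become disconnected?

Deleting A raises the number of components from 1 to 2, so A is a cut vertex.

Yes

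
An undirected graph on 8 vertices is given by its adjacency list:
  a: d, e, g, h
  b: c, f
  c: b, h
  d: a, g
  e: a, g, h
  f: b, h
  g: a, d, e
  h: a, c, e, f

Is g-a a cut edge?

No

After removing g-a, the path g-e-a still connects them, so the edge is not a bridge.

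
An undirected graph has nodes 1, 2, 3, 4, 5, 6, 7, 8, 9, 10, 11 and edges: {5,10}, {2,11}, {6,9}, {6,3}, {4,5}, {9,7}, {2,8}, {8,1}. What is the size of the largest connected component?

4

Starting from 4 we can reach 4, 5, 10. That is one component of size 3.
Starting from 3 we can reach 3, 6, 7, 9. That is one component of size 4.
Starting from 1 we can reach 1, 2, 8, 11. That is one component of size 4.
The largest has 4 vertices.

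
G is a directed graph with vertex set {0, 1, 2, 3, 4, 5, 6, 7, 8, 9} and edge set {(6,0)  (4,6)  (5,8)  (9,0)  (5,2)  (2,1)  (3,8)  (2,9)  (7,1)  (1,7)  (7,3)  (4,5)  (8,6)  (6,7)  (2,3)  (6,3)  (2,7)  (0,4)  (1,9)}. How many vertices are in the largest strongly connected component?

{0, 1, 2, 3, 4, 5, 6, 7, 8, 9} are all mutually reachable — one SCC of size 10.
The largest has 10 vertices.

10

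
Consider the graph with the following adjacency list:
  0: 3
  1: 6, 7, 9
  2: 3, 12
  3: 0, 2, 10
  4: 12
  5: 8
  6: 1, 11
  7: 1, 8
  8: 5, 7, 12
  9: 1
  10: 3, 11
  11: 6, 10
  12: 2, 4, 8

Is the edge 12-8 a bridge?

After removing 12-8, the path 12-2-3-10-11-6-1-7-8 still connects them, so the edge is not a bridge.

No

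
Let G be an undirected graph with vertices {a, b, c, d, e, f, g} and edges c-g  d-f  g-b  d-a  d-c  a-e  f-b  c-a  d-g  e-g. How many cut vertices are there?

Removing g, for instance, still leaves 1 component. No single vertex removal increases the component count — the graph has no articulation points.

0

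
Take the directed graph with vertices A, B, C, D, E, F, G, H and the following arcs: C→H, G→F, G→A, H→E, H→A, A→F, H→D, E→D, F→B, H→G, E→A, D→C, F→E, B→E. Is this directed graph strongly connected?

From H we can reach every vertex (A, B, C, D, E, F, G, H), and every vertex can reach H (A, B, C, D, E, F, G, H). So the whole graph is one strongly connected component.

Yes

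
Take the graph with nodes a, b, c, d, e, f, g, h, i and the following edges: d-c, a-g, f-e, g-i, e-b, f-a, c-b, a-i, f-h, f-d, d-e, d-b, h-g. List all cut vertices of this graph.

f

Removing f increases the component count from 1 to 2, so f is a cut vertex.
By contrast removing d leaves 1 component; it is not a cut vertex. No other vertex is a cut vertex either.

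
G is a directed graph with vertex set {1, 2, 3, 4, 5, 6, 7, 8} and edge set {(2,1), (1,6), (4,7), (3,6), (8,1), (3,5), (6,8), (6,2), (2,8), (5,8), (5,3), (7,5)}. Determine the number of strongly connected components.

{1, 2, 6, 8} are all mutually reachable — one SCC of size 4.
{3, 5} are all mutually reachable — one SCC of size 2.
{4} is an SCC by itself.
{7} is an SCC by itself.
That gives 4 strongly connected components.

4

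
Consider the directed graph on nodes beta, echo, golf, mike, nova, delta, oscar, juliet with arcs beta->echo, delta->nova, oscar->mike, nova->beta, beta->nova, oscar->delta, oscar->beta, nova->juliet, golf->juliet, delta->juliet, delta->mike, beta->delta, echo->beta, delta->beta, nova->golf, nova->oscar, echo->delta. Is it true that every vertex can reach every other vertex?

No

There is no directed path from golf to echo, so the graph is not strongly connected.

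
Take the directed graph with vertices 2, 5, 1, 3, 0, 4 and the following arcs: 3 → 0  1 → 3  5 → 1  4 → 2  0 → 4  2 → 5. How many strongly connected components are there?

{0, 1, 2, 3, 4, 5} are all mutually reachable — one SCC of size 6.
That gives 1 strongly connected component.

1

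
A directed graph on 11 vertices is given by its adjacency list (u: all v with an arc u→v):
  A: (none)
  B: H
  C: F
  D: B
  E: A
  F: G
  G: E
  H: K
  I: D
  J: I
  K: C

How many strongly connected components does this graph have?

{B} is an SCC by itself.
{J} is an SCC by itself.
{E} is an SCC by itself.
{D} is an SCC by itself.
{I} is an SCC by itself.
(and 6 more singleton SCCs)
That gives 11 strongly connected components.

11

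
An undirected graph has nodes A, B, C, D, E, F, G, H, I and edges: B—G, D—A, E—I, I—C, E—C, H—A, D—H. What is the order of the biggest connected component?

3

F is isolated — a component by itself.
Starting from B we can reach B, G. That is one component of size 2.
Starting from C we can reach C, E, I. That is one component of size 3.
Starting from A we can reach A, D, H. That is one component of size 3.
The largest has 3 vertices.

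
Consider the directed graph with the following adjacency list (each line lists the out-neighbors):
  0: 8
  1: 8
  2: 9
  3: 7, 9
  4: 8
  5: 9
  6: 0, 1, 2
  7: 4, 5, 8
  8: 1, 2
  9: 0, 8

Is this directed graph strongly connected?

No

There is no directed path from 7 to 6, so the graph is not strongly connected.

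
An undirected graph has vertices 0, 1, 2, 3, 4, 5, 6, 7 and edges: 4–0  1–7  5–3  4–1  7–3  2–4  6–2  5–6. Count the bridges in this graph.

The edges on the cycle 5-6-2-4-1-7-3-5 are not bridges since each lies on that cycle.
But removing 4–0 disconnects 4 from 0 — this is a bridge.

1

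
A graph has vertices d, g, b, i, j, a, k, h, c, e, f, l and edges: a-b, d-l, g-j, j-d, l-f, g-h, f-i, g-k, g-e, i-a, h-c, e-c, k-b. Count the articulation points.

Removing g increases the component count from 1 to 2, so g is a cut vertex.
By contrast removing j leaves 1 component; it is not a cut vertex. No other vertex is a cut vertex either.

1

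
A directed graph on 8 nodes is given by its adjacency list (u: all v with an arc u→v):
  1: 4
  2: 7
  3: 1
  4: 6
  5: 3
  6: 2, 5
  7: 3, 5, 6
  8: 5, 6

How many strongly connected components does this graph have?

2

{1, 2, 3, 4, 5, 6, 7} are all mutually reachable — one SCC of size 7.
{8} is an SCC by itself.
That gives 2 strongly connected components.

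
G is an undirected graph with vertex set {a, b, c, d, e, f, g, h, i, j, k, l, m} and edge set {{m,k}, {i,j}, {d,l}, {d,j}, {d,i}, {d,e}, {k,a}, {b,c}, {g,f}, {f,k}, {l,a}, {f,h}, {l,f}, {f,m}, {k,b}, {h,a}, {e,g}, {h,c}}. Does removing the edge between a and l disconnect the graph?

No

After removing a - l, the path a-h-f-l still connects them, so the edge is not a bridge.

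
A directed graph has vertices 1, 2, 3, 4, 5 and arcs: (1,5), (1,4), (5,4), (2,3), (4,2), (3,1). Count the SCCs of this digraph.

1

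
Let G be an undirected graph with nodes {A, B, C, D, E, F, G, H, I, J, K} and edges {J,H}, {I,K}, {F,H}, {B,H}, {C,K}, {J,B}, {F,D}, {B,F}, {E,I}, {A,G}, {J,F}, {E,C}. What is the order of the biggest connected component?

5

Starting from A we can reach A, G. That is one component of size 2.
Starting from C we can reach C, E, I, K. That is one component of size 4.
Starting from B we can reach B, D, F, H, J. That is one component of size 5.
The largest has 5 vertices.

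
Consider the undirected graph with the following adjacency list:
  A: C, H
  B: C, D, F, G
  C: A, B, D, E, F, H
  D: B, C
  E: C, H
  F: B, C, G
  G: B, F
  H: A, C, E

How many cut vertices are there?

1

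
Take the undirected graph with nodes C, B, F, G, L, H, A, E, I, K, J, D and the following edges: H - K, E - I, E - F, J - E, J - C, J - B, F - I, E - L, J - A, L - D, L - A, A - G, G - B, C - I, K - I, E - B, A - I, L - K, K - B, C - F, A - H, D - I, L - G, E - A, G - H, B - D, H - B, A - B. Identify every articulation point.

Removing L, for instance, still leaves 1 component. No single vertex removal increases the component count — the graph has no articulation points.

none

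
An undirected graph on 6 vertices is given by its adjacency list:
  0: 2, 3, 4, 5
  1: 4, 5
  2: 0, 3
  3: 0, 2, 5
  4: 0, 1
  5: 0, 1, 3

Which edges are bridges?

The edges on the cycle 0-4-1-5-3-2-0 are not bridges since each lies on that cycle.
Every edge lies on some cycle, so there are no bridges.

none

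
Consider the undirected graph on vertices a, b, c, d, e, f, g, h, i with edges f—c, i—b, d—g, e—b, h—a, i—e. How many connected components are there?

4

Starting from d we can reach d, g. That is one component of size 2.
Starting from a we can reach a, h. That is one component of size 2.
Starting from c we can reach c, f. That is one component of size 2.
Starting from b we can reach b, e, i. That is one component of size 3.
Total: 4 components.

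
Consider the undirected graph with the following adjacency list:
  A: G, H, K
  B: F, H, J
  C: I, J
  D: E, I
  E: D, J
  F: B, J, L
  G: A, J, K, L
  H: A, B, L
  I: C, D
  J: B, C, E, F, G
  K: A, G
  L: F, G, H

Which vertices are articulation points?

J

Removing J increases the component count from 1 to 2, so J is a cut vertex.
By contrast removing L leaves 1 component; it is not a cut vertex. No other vertex is a cut vertex either.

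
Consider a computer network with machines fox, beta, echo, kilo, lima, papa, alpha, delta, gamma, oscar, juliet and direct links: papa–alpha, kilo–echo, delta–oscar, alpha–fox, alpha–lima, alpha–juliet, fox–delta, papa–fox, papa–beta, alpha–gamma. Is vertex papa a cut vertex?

Yes

Deleting papa raises the number of components from 2 to 3, so papa is a cut vertex.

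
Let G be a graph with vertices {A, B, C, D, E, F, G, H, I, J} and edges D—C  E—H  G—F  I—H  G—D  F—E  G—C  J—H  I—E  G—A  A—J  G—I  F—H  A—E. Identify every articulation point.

Removing G increases the component count from 2 to 3, so G is a cut vertex.
By contrast removing E leaves 2 components; it is not a cut vertex. No other vertex is a cut vertex either.

G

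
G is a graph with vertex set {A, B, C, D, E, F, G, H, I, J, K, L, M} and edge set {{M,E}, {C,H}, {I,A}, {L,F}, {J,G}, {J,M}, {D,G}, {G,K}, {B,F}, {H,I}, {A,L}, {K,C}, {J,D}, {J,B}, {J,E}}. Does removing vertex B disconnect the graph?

No

Deleting B leaves 1 component (was 1) (its neighbors F, J remain connected to each other), so B is not a cut vertex.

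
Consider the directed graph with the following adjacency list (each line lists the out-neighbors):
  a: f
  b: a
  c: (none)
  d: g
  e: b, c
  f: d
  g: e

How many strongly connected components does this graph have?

2

{a, b, d, e, f, g} are all mutually reachable — one SCC of size 6.
{c} is an SCC by itself.
That gives 2 strongly connected components.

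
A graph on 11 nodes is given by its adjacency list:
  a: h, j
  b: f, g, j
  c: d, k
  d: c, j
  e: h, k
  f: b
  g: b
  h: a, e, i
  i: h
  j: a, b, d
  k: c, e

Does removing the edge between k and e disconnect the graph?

No

After removing k-e, the path k-c-d-j-a-h-e still connects them, so the edge is not a bridge.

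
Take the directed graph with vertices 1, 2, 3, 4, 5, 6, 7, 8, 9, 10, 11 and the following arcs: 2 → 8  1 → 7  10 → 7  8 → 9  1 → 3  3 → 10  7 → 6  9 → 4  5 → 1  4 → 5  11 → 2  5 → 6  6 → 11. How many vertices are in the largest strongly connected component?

11

{1, 2, 3, 4, 5, 6, 7, 8, 9, 10, 11} are all mutually reachable — one SCC of size 11.
The largest has 11 vertices.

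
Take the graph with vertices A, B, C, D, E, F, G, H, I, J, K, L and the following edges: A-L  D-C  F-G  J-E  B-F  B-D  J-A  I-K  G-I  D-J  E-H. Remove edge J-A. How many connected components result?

2

Before removal there is 1 component.
J-A is a bridge — removing it separates J's side from A's side.
After removal: 2 components.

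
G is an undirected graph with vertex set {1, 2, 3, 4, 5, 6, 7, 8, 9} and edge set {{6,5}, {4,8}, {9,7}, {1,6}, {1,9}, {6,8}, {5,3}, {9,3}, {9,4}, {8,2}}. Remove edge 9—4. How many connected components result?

9 and 4 are still connected via 9-1-6-8-4, so the component count stays at 1.

1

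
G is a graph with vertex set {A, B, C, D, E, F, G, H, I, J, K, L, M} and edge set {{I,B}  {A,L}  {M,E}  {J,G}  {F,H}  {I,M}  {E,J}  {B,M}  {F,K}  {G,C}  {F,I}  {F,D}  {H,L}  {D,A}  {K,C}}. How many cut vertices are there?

1

Removing F increases the component count from 1 to 2, so F is a cut vertex.
By contrast removing D leaves 1 component; it is not a cut vertex. No other vertex is a cut vertex either.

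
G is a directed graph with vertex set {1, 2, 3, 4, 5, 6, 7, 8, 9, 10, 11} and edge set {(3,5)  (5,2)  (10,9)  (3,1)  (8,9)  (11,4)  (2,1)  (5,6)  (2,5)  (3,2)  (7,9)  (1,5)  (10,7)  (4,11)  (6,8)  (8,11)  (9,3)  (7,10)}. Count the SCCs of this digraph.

{1, 2, 3, 5, 6, 8, 9} are all mutually reachable — one SCC of size 7.
{7, 10} are all mutually reachable — one SCC of size 2.
{4, 11} are all mutually reachable — one SCC of size 2.
That gives 3 strongly connected components.

3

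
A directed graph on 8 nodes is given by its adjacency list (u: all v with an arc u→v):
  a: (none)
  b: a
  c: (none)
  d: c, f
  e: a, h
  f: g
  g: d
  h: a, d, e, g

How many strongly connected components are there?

{d, f, g} are all mutually reachable — one SCC of size 3.
{e, h} are all mutually reachable — one SCC of size 2.
{a} is an SCC by itself.
{b} is an SCC by itself.
{c} is an SCC by itself.
That gives 5 strongly connected components.

5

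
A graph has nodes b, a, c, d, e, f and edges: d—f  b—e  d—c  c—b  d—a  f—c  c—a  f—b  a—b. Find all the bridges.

b-e

The edges on the cycle d-f-c-a-d are not bridges since each lies on that cycle.
But removing e—b disconnects e from b — this is a bridge.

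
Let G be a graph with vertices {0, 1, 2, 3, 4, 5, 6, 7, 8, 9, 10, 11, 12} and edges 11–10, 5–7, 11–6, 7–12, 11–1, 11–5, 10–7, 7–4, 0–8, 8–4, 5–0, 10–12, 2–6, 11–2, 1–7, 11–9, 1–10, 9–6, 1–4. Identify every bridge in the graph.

none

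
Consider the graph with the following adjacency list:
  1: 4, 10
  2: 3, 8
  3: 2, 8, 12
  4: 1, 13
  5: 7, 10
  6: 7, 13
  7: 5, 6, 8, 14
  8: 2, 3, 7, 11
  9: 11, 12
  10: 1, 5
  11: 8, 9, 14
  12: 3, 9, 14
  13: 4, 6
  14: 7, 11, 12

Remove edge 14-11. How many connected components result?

14 and 11 are still connected via 14-7-8-11, so the component count stays at 1.

1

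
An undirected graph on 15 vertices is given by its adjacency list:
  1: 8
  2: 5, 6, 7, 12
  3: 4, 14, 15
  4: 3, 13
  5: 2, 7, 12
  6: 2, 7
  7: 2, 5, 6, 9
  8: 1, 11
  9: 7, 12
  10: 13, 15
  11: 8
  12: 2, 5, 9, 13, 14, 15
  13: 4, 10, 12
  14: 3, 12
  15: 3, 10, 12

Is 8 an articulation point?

Yes

Deleting 8 raises the number of components from 2 to 3, so 8 is a cut vertex.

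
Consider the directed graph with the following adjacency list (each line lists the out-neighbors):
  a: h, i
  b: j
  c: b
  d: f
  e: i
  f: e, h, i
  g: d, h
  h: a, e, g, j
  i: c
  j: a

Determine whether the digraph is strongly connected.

Yes

From b we can reach every vertex (a, b, c, d, e, f, g, h, i, j), and every vertex can reach b (a, b, c, d, e, f, g, h, i, j). So the whole graph is one strongly connected component.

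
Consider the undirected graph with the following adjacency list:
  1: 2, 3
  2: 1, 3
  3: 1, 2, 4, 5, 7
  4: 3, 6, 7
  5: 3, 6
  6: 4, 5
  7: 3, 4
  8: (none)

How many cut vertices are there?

1

Removing 3 increases the component count from 2 to 3, so 3 is a cut vertex.
By contrast removing 1 leaves 2 components; it is not a cut vertex. No other vertex is a cut vertex either.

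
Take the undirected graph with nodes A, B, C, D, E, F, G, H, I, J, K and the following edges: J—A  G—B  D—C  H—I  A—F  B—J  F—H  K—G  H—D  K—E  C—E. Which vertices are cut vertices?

H

Removing H increases the component count from 1 to 2, so H is a cut vertex.
By contrast removing J leaves 1 component; it is not a cut vertex. No other vertex is a cut vertex either.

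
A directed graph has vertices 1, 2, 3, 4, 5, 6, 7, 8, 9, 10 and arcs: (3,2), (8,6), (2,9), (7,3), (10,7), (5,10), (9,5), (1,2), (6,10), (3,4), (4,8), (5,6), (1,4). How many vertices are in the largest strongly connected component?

9

{2, 3, 4, 5, 6, 7, 8, 9, 10} are all mutually reachable — one SCC of size 9.
{1} is an SCC by itself.
The largest has 9 vertices.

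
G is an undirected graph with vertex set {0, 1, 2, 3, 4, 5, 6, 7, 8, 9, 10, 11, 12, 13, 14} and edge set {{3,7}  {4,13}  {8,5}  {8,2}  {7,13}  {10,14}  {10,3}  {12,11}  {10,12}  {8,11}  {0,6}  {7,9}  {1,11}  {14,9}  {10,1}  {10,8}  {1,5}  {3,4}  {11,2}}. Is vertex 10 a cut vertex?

Yes

Deleting 10 raises the number of components from 2 to 3, so 10 is a cut vertex.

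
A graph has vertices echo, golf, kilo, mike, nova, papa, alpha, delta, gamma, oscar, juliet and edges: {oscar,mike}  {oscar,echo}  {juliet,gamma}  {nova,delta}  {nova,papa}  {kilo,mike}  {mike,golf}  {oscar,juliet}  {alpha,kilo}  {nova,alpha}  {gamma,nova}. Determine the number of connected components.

1

Starting from echo we can reach echo, golf, kilo, mike, nova, papa, alpha, delta, gamma, oscar, juliet. That is one component of size 11.
Total: 1 component.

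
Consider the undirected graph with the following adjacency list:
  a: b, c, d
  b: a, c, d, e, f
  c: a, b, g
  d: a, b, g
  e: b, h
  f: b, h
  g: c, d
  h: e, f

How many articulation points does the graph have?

1

Removing b increases the component count from 1 to 2, so b is a cut vertex.
By contrast removing c leaves 1 component; it is not a cut vertex. No other vertex is a cut vertex either.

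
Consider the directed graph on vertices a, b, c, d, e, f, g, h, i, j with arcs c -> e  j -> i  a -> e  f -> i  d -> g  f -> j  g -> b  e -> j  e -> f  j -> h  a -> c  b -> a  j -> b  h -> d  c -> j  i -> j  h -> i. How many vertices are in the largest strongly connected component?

{a, b, c, d, e, f, g, h, i, j} are all mutually reachable — one SCC of size 10.
The largest has 10 vertices.

10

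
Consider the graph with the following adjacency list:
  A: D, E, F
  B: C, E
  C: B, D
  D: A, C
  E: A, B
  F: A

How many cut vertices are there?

1

Removing A increases the component count from 1 to 2, so A is a cut vertex.
By contrast removing E leaves 1 component; it is not a cut vertex. No other vertex is a cut vertex either.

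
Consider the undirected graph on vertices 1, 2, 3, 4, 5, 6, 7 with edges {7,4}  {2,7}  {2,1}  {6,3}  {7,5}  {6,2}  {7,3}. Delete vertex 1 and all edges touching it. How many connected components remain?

1

With 1 gone, the remaining components are: {2, 3, 4, 5, 6, 7}.
That is 1 component.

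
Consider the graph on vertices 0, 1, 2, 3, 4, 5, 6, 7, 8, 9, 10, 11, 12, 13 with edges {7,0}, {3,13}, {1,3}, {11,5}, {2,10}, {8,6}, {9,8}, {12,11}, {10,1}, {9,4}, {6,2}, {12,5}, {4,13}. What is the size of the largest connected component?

Starting from 0 we can reach 0, 7. That is one component of size 2.
Starting from 5 we can reach 5, 11, 12. That is one component of size 3.
Starting from 1 we can reach 1, 2, 3, 4, 6, 8, 9, 10, 13. That is one component of size 9.
The largest has 9 vertices.

9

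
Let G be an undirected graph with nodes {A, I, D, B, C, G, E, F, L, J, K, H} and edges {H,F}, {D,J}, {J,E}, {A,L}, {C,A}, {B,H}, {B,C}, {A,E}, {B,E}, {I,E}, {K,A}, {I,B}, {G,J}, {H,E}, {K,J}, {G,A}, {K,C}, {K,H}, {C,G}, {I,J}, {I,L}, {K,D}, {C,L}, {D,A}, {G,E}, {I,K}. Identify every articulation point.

H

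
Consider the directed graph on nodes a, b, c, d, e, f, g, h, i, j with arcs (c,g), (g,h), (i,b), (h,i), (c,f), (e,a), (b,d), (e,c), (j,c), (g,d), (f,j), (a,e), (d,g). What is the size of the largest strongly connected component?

5

{b, d, g, h, i} are all mutually reachable — one SCC of size 5.
{c, f, j} are all mutually reachable — one SCC of size 3.
{a, e} are all mutually reachable — one SCC of size 2.
The largest has 5 vertices.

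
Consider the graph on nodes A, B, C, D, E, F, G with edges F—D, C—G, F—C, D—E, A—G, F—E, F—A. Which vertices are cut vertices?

F

Removing F increases the component count from 2 to 3, so F is a cut vertex.
By contrast removing D leaves 2 components; it is not a cut vertex. No other vertex is a cut vertex either.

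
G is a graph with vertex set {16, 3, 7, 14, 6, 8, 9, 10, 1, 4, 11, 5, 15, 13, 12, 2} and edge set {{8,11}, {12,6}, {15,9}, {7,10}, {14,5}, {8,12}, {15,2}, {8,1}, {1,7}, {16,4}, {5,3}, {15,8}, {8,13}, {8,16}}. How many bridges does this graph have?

14

removing 13 - 8 disconnects 13 from 8; removing 15 - 9 disconnects 15 from 9; removing 12 - 8 disconnects 12 from 8; removing 7 - 1 disconnects 7 from 1 — these are bridges.
In total 14 edges are bridges.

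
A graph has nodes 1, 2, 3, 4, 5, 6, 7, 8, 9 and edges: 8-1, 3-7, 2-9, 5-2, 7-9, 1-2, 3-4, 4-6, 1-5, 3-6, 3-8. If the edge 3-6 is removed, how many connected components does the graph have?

3 and 6 are still connected via 3-4-6, so the component count stays at 1.

1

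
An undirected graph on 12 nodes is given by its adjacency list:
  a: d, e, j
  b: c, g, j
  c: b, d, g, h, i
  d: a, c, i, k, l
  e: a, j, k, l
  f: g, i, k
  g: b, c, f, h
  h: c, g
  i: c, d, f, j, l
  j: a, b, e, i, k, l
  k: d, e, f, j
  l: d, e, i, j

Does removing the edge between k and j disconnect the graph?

After removing k-j, the path k-e-j still connects them, so the edge is not a bridge.

No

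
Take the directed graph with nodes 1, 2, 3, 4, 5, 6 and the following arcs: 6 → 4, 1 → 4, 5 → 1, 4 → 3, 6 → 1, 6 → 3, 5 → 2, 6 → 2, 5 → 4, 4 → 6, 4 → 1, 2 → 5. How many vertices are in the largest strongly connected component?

5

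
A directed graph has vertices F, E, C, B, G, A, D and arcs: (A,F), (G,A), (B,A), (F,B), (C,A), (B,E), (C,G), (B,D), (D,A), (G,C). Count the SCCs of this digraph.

3

{A, B, D, F} are all mutually reachable — one SCC of size 4.
{C, G} are all mutually reachable — one SCC of size 2.
{E} is an SCC by itself.
That gives 3 strongly connected components.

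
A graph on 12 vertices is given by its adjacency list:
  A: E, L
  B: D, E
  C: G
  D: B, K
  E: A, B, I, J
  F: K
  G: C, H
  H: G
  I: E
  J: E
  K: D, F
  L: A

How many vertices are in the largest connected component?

9

Starting from C we can reach C, G, H. That is one component of size 3.
Starting from A we can reach A, B, D, E, F, I, J, K, L. That is one component of size 9.
The largest has 9 vertices.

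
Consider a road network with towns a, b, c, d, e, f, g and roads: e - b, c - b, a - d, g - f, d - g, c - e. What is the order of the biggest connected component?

4

Starting from b we can reach b, c, e. That is one component of size 3.
Starting from a we can reach a, d, f, g. That is one component of size 4.
The largest has 4 vertices.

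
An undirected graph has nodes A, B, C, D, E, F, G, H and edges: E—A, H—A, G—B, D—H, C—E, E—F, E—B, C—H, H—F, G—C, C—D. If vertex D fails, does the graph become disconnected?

Deleting D leaves 1 component (was 1) (its neighbors C, H remain connected to each other), so D is not a cut vertex.

No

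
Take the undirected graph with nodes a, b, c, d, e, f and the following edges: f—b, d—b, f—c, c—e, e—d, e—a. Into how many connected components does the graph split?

Starting from a we can reach a, b, c, d, e, f. That is one component of size 6.
Total: 1 component.

1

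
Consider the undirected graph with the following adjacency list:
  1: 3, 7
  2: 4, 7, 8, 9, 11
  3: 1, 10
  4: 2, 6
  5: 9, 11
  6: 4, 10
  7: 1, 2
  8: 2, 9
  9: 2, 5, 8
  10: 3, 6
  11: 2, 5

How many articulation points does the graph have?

Removing 2 increases the component count from 1 to 2, so 2 is a cut vertex.
By contrast removing 3 leaves 1 component; it is not a cut vertex. No other vertex is a cut vertex either.

1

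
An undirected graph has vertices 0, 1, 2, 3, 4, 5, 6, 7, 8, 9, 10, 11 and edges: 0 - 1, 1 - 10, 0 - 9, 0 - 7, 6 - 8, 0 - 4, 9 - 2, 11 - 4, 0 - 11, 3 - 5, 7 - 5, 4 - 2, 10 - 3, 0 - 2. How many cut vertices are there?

Removing 0 increases the component count from 2 to 3, so 0 is a cut vertex.
By contrast removing 11 leaves 2 components; it is not a cut vertex. No other vertex is a cut vertex either.

1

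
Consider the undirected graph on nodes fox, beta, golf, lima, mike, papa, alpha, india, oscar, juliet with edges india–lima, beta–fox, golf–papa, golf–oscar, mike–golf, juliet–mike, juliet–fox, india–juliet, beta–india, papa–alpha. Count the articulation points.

5

Removing golf increases the component count from 1 to 3, so golf is a cut vertex.
Removing mike increases the component count from 1 to 2, so mike is a cut vertex.
Removing papa increases the component count from 1 to 2, so papa is a cut vertex.
Likewise india, juliet are cut vertices.
By contrast removing oscar leaves 1 component; it is not a cut vertex. No other vertex is a cut vertex either.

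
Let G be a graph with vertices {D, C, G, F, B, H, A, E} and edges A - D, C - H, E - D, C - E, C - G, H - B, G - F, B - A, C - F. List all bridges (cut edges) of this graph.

none

The edges on the cycle C-G-F-C are not bridges since each lies on that cycle.
Every edge lies on some cycle, so there are no bridges.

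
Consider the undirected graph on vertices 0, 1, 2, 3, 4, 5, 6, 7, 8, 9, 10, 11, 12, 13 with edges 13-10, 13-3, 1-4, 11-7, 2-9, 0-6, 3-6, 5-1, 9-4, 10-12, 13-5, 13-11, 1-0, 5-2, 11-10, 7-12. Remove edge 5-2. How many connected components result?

5 and 2 are still connected via 5-1-4-9-2, so the component count stays at 2.

2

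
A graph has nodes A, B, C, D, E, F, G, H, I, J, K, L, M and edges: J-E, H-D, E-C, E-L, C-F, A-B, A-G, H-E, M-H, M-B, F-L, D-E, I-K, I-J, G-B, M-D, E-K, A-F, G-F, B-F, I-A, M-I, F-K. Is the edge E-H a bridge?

No

After removing E-H, the path E-D-H still connects them, so the edge is not a bridge.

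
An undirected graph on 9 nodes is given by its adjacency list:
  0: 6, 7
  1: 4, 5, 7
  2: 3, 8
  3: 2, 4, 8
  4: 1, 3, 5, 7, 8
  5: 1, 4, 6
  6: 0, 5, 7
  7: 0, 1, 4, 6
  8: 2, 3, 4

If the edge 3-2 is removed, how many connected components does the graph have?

1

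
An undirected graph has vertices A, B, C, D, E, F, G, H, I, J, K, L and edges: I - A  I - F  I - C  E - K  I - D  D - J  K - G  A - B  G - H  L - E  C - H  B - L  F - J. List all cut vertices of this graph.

Removing I increases the component count from 1 to 2, so I is a cut vertex.
By contrast removing E leaves 1 component; it is not a cut vertex. No other vertex is a cut vertex either.

I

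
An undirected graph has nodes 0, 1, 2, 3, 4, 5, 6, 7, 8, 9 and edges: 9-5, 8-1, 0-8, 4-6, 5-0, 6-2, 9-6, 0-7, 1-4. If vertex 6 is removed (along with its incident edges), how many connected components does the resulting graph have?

3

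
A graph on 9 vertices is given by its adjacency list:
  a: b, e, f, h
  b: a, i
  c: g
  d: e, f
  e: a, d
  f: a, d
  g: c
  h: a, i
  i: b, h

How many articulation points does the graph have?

1

Removing a increases the component count from 2 to 3, so a is a cut vertex.
By contrast removing e leaves 2 components; it is not a cut vertex. No other vertex is a cut vertex either.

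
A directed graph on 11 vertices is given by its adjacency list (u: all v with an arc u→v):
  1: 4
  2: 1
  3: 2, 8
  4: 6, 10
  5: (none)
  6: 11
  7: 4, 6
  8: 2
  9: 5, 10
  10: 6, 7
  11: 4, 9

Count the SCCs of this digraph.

{4, 6, 7, 9, 10, 11} are all mutually reachable — one SCC of size 6.
{2} is an SCC by itself.
{3} is an SCC by itself.
{5} is an SCC by itself.
{8} is an SCC by itself.
(and 1 more singleton SCC)
That gives 6 strongly connected components.

6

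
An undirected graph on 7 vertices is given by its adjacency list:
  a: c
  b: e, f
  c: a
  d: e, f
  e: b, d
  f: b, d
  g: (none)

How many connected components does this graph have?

g is isolated — a component by itself.
Starting from a we can reach a, c. That is one component of size 2.
Starting from b we can reach b, d, e, f. That is one component of size 4.
Total: 3 components.

3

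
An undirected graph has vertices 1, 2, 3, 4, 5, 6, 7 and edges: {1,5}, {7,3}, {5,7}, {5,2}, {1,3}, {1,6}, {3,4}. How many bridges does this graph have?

The edges on the cycle 1-5-7-3-1 are not bridges since each lies on that cycle.
But removing 5-2 disconnects 5 from 2; removing 3-4 disconnects 3 from 4; removing 1-6 disconnects 1 from 6 — these are bridges.
That makes 3 bridges.

3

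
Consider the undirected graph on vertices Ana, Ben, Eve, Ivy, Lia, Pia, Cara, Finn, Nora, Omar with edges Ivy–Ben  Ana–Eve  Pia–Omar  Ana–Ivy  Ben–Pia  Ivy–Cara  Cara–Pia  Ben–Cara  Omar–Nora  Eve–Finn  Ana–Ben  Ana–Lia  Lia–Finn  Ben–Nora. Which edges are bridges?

The edges on the cycle Ana-Lia-Finn-Eve-Ana are not bridges since each lies on that cycle.
Every edge lies on some cycle, so there are no bridges.

none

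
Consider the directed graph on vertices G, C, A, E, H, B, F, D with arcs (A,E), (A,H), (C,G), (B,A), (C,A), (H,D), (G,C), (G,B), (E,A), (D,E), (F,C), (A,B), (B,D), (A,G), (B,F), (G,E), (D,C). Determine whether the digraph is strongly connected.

Yes

From H we can reach every vertex (A, B, C, D, E, F, G, H), and every vertex can reach H (A, B, C, D, E, F, G, H). So the whole graph is one strongly connected component.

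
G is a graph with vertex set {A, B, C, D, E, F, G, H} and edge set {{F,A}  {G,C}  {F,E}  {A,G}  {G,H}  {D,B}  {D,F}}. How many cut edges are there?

removing G-C disconnects G from C; removing D-F disconnects D from F; removing A-G disconnects A from G; removing A-F disconnects A from F — these are bridges.
In total 7 edges are bridges.

7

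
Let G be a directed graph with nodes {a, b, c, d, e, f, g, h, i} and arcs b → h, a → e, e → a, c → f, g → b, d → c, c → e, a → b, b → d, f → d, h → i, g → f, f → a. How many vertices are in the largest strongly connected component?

{a, b, c, d, e, f} are all mutually reachable — one SCC of size 6.
{i} is an SCC by itself.
{g} is an SCC by itself.
{h} is an SCC by itself.
The largest has 6 vertices.

6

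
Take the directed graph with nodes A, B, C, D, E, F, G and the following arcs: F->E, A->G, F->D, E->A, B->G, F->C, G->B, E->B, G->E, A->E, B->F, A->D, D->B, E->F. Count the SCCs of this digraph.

2

{A, B, D, E, F, G} are all mutually reachable — one SCC of size 6.
{C} is an SCC by itself.
That gives 2 strongly connected components.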